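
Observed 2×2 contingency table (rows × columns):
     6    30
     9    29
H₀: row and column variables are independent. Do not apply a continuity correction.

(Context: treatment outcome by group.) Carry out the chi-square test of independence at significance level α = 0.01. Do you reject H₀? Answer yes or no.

reject H₀: no

Row totals [36, 38], col totals [15, 59], n=74
χ² = (6−7.30)²/7.30 + (30−28.70)²/28.70 + (9−7.70)²/7.70 + (29−30.30)²/30.30 = 0.5633
df = 1
p-value (upper-tail) = 0.45293
At α=0.01: p ≥ α → fail to reject H₀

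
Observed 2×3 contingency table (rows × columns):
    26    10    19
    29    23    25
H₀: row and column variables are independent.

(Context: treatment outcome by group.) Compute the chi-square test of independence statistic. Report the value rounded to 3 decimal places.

test statistic = 2.506

Row totals [55, 77], col totals [55, 33, 44], n=132
χ² = (26−22.92)²/22.92 + (10−13.75)²/13.75 + (19−18.33)²/18.33 + (29−32.08)²/32.08 + (23−19.25)²/19.25 + (25−25.67)²/25.67 = 2.5060
df = 2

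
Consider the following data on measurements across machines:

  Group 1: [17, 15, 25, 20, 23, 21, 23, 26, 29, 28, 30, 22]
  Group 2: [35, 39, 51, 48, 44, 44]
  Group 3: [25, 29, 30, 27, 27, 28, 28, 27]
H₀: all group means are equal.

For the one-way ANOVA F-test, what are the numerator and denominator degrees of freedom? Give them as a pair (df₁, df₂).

degrees of freedom = [2, 23]

k = 3 groups, N = 26 total
df = (k−1, N−k) = (3−1, 26−3) = (2, 23)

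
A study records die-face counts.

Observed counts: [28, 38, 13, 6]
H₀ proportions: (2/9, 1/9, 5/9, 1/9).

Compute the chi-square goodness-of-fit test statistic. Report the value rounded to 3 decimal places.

test statistic = 116.791

n = 85; E_i = n·p_i = [18.89, 9.44, 47.22, 9.44]
χ² = (28−18.89)²/18.89 + (38−9.44)²/9.44 + (13−47.22)²/47.22 + (6−9.44)²/9.44 = 116.7906
df = 3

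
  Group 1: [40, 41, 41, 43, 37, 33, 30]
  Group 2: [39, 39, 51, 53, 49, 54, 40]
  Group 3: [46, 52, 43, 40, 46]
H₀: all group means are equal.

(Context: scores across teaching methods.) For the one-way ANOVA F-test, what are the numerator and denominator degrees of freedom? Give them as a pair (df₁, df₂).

k = 3 groups, N = 19 total
df = (k−1, N−k) = (3−1, 19−3) = (2, 16)

degrees of freedom = [2, 16]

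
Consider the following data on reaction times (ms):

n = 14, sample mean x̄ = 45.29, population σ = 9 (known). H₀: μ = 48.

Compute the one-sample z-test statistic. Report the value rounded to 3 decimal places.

SE = σ/√n = 9/√14 = 2.4054
z = (x̄−μ₀)/SE = (45.29−48)/2.4054 = -1.1267

test statistic = -1.127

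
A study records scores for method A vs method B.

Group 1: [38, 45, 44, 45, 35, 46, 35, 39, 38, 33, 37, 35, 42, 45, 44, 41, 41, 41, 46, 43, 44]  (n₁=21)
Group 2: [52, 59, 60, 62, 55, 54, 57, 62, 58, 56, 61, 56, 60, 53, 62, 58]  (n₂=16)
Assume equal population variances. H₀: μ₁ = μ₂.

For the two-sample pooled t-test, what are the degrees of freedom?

df = n₁ + n₂ − 2 = 21 + 16 − 2 = 35

degrees of freedom = 35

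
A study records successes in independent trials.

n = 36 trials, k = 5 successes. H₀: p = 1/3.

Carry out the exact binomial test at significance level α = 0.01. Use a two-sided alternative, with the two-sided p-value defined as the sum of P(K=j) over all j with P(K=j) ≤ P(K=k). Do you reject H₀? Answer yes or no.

Exact binomial: n=36, k=5, p₀=1/3=0.3333
P(X=j) = C(n,j)·p₀^j·(1−p₀)^(n−j); p = Σ P(X=j) over j with P(X=j) ≤ P(X=5)
p-value (two-sided) = 0.01256
At α=0.01: p ≥ α → fail to reject H₀

reject H₀: no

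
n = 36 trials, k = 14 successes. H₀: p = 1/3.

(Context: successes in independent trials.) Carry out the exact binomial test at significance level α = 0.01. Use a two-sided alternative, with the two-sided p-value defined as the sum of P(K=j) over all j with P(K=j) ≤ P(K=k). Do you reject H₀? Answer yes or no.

reject H₀: no

Exact binomial: n=36, k=14, p₀=1/3=0.3333
P(X=j) = C(n,j)·p₀^j·(1−p₀)^(n−j); p = Σ P(X=j) over j with P(X=j) ≤ P(X=14)
p-value (two-sided) = 0.48298
At α=0.01: p ≥ α → fail to reject H₀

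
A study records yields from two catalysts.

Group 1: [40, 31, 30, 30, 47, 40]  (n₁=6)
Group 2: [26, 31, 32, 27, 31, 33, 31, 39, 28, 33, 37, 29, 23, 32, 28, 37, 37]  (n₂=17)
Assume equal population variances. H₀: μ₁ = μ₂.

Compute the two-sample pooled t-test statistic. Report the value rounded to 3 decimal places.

x̄₁=36.333, s₁=7.062, n₁=6
x̄₂=31.412, s₂=4.374, n₂=17
s_p² = [5·7.062² + 16·4.374²]/21 = 26.4500
SE = √(s_p²·(1/6+1/17)) = 2.4422
t = (36.333−31.412)/2.4422 = 2.0152
df = 21

test statistic = 2.015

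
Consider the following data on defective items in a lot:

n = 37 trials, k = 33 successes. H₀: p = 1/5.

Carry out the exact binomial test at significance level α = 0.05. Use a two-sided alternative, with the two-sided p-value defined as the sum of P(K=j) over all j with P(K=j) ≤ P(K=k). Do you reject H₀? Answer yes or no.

reject H₀: yes

Exact binomial: n=37, k=33, p₀=1/5=0.2000
P(X=j) = C(n,j)·p₀^j·(1−p₀)^(n−j); p = Σ P(X=j) over j with P(X=j) ≤ P(X=33)
p-value (two-sided) = 0.00000
At α=0.05: p < α → reject H₀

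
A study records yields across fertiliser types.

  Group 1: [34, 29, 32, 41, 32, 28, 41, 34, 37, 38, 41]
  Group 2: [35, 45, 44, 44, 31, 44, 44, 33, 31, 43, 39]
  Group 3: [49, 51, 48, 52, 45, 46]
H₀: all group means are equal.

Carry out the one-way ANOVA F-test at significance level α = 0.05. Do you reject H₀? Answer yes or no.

Group means [35.18, 39.36, 48.50], grand mean 39.679
SSB = Σnᵢ(x̄ᵢ−x̄)² = 690.425; SSW = ΣΣ(x−x̄ᵢ)² = 593.682
MSB = 690.425/2 = 345.2127; MSW = 593.682/25 = 23.7473
F = MSB/MSW = 14.5369
df = (2, 25)
p-value (upper-tail) = 0.00006
At α=0.05: p < α → reject H₀

reject H₀: yes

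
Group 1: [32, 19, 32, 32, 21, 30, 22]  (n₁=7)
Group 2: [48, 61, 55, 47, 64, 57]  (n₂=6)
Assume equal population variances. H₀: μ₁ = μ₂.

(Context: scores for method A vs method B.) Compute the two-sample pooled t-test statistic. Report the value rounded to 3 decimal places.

test statistic = -8.073

x̄₁=26.857, s₁=5.900, n₁=7
x̄₂=55.333, s₂=6.831, n₂=6
s_p² = [6·5.900² + 5·6.831²]/11 = 40.1991
SE = √(s_p²·(1/7+1/6)) = 3.5274
t = (26.857−55.333)/3.5274 = -8.0728
df = 11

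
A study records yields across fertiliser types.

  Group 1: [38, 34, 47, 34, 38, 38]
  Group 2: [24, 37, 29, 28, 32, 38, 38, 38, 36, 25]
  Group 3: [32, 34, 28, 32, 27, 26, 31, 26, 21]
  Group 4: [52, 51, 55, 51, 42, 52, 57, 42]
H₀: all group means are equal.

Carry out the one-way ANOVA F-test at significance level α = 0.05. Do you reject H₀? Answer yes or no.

reject H₀: yes

Group means [38.17, 32.50, 28.56, 50.25], grand mean 36.758
SSB = Σnᵢ(x̄ᵢ−x̄)² = 2255.005; SSW = ΣΣ(x−x̄ᵢ)² = 741.056
MSB = 2255.005/3 = 751.6684; MSW = 741.056/29 = 25.5536
F = MSB/MSW = 29.4153
df = (3, 29)
p-value (upper-tail) = 0.00000
At α=0.05: p < α → reject H₀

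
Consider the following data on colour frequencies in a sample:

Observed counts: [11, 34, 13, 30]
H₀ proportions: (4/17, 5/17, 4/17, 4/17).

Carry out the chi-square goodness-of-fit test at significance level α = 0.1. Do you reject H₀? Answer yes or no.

reject H₀: yes

n = 88; E_i = n·p_i = [20.71, 25.88, 20.71, 20.71]
χ² = (11−20.71)²/20.71 + (34−25.88)²/25.88 + (13−20.71)²/20.71 + (30−20.71)²/20.71 = 14.1352
df = 3
p-value (upper-tail) = 0.00273
At α=0.1: p < α → reject H₀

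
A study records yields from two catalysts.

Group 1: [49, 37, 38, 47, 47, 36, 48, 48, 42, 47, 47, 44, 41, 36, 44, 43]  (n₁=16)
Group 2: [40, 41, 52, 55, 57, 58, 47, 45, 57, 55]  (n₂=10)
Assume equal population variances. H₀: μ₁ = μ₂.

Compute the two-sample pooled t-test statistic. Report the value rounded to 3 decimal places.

test statistic = -3.273

x̄₁=43.375, s₁=4.573, n₁=16
x̄₂=50.700, s₂=6.881, n₂=10
s_p² = [15·4.573² + 9·6.881²]/24 = 30.8271
SE = √(s_p²·(1/16+1/10)) = 2.2382
t = (43.375−50.700)/2.2382 = -3.2728
df = 24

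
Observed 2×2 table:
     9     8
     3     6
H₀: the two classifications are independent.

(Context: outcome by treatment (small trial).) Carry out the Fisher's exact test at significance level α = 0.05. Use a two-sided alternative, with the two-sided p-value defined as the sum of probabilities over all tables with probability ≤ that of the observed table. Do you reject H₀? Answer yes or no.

reject H₀: no

Margins: r₁=17, r₂=9, c₁=12, c₂=14, n=26
p_obs = C(17,9)·C(9,3)/C(26,12); sum pmf over tables with pmf ≤ p_obs
p-value (two-sided) = 0.42911
At α=0.05: p ≥ α → fail to reject H₀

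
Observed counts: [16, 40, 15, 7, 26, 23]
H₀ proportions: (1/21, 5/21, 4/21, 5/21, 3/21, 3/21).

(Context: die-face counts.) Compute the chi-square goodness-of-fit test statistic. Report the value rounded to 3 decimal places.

n = 127; E_i = n·p_i = [6.05, 30.24, 24.19, 30.24, 18.14, 18.14]
χ² = (16−6.05)²/6.05 + (40−30.24)²/30.24 + (15−24.19)²/24.19 + (7−30.24)²/30.24 + (26−18.14)²/18.14 + (23−18.14)²/18.14 = 45.5831
df = 5

test statistic = 45.583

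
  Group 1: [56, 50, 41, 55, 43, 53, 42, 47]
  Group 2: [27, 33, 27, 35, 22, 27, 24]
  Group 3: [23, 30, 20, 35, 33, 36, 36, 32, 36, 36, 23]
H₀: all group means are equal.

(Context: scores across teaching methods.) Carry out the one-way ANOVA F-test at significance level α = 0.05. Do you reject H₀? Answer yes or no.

reject H₀: yes

Group means [48.38, 27.86, 30.91], grand mean 35.462
SSB = Σnᵢ(x̄ᵢ−x̄)² = 1966.820; SSW = ΣΣ(x−x̄ᵢ)² = 751.641
MSB = 1966.820/2 = 983.4102; MSW = 751.641/23 = 32.6801
F = MSB/MSW = 30.0921
df = (2, 23)
p-value (upper-tail) = 0.00000
At α=0.05: p < α → reject H₀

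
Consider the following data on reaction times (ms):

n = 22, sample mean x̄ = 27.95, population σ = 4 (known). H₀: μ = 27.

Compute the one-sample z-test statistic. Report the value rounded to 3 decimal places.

SE = σ/√n = 4/√22 = 0.8528
z = (x̄−μ₀)/SE = (27.95−27)/0.8528 = 1.1140

test statistic = 1.114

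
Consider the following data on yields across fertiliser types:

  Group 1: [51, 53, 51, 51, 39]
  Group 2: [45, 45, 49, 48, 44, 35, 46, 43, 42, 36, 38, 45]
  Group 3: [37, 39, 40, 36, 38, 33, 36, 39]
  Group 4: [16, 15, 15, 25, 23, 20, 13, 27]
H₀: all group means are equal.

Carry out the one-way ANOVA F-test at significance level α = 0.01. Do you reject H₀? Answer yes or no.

Group means [49.00, 43.00, 37.25, 19.25], grand mean 36.758
SSB = Σnᵢ(x̄ᵢ−x̄)² = 3671.061; SSW = ΣΣ(x−x̄ᵢ)² = 579.000
MSB = 3671.061/3 = 1223.6869; MSW = 579.000/29 = 19.9655
F = MSB/MSW = 61.2900
df = (3, 29)
p-value (upper-tail) = 0.00000
At α=0.01: p < α → reject H₀

reject H₀: yes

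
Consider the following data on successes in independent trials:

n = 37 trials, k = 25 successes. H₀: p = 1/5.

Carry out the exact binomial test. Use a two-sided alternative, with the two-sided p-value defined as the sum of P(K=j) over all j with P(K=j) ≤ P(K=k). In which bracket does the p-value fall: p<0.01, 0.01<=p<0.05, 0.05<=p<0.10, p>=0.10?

p-value bracket: p<0.01

Exact binomial: n=37, k=25, p₀=1/5=0.2000
P(X=j) = C(n,j)·p₀^j·(1−p₀)^(n−j); p = Σ P(X=j) over j with P(X=j) ≤ P(X=25)
p-value (two-sided) = 0.00000
→ bracket: p<0.01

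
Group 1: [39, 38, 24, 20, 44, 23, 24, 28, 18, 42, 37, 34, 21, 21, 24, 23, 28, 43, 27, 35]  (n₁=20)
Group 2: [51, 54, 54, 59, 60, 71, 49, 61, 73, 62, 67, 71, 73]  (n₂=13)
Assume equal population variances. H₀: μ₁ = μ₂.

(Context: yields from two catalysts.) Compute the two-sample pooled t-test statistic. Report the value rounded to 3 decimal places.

x̄₁=29.650, s₁=8.493, n₁=20
x̄₂=61.923, s₂=8.470, n₂=13
s_p² = [19·8.493² + 12·8.470²]/31 = 71.9830
SE = √(s_p²·(1/20+1/13)) = 3.0226
t = (29.650−61.923)/3.0226 = -10.6771
df = 31

test statistic = -10.677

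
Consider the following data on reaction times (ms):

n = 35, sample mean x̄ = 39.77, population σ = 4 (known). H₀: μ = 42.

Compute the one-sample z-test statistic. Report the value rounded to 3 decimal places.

SE = σ/√n = 4/√35 = 0.6761
z = (x̄−μ₀)/SE = (39.77−42)/0.6761 = -3.2982

test statistic = -3.298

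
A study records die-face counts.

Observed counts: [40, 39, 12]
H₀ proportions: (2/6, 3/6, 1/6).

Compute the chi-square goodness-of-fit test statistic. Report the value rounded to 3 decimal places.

test statistic = 4.670

n = 91; E_i = n·p_i = [30.33, 45.50, 15.17]
χ² = (40−30.33)²/30.33 + (39−45.50)²/45.50 + (12−15.17)²/15.17 = 4.6703
df = 2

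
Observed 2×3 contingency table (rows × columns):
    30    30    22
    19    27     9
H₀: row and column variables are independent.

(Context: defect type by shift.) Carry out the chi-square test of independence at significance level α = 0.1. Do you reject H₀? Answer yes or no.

Row totals [82, 55], col totals [49, 57, 31], n=137
χ² = (30−29.33)²/29.33 + (30−34.12)²/34.12 + (22−18.55)²/18.55 + (19−19.67)²/19.67 + (27−22.88)²/22.88 + (9−12.45)²/12.45 = 2.8692
df = 2
p-value (upper-tail) = 0.23821
At α=0.1: p ≥ α → fail to reject H₀

reject H₀: no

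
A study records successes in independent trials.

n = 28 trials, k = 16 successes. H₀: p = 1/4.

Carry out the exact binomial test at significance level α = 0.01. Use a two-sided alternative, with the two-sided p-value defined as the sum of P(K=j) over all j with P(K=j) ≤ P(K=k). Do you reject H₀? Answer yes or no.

Exact binomial: n=28, k=16, p₀=1/4=0.2500
P(X=j) = C(n,j)·p₀^j·(1−p₀)^(n−j); p = Σ P(X=j) over j with P(X=j) ≤ P(X=16)
p-value (two-sided) = 0.00029
At α=0.01: p < α → reject H₀

reject H₀: yes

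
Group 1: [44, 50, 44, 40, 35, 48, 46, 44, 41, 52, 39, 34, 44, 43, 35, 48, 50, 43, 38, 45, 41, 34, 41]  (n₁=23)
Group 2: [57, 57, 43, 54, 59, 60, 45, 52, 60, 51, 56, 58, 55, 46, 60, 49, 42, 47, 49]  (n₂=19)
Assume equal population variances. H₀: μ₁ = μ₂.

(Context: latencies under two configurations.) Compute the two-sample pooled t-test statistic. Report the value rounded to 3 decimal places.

test statistic = -5.804

x̄₁=42.565, s₁=5.195, n₁=23
x̄₂=52.632, s₂=6.048, n₂=19
s_p² = [22·5.195² + 18·6.048²]/40 = 31.3018
SE = √(s_p²·(1/23+1/19)) = 1.7345
t = (42.565−52.632)/1.7345 = -5.8037
df = 40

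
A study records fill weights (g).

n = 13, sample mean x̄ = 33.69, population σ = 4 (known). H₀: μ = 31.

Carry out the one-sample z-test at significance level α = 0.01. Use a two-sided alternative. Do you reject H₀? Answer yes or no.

reject H₀: no

SE = σ/√n = 4/√13 = 1.1094
z = (x̄−μ₀)/SE = (33.69−31)/1.1094 = 2.4247
p-value (two-sided) = 0.01532
At α=0.01: p ≥ α → fail to reject H₀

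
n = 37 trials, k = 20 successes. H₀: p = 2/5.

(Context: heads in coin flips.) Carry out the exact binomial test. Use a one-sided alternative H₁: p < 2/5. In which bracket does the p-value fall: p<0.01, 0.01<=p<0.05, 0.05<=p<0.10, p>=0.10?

p-value bracket: p>=0.10

Exact binomial: n=37, k=20, p₀=2/5=0.4000
P(X≤20) from Σ C(n,i)·p₀^i·(1−p₀)^(n−i)
p-value (one-sided, H₁ less) = 0.97096
→ bracket: p>=0.10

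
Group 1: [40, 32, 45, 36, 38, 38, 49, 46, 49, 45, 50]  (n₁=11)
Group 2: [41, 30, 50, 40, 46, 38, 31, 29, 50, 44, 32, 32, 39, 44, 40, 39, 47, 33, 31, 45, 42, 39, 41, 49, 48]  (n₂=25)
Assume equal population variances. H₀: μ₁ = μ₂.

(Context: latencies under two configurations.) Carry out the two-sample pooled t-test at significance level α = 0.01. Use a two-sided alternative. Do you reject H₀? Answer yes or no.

x̄₁=42.545, s₁=6.039, n₁=11
x̄₂=40.000, s₂=6.646, n₂=25
s_p² = [10·6.039² + 24·6.646²]/34 = 41.9037
SE = √(s_p²·(1/11+1/25)) = 2.3421
t = (42.545−40.000)/2.3421 = 1.0868
df = 34
p-value (two-sided) = 0.28477
At α=0.01: p ≥ α → fail to reject H₀

reject H₀: no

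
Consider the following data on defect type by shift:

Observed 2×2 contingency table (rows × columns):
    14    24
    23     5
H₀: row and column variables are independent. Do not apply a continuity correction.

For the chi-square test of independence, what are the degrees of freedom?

df = (r−1)(c−1) = (2−1)·(2−1) = 1

degrees of freedom = 1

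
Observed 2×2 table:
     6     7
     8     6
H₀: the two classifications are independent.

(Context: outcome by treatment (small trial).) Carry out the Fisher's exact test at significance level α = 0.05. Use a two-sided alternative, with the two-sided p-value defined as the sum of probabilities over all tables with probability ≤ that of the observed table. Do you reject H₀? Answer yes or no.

reject H₀: no

Margins: r₁=13, r₂=14, c₁=14, c₂=13, n=27
p_obs = C(13,6)·C(14,8)/C(27,14); sum pmf over tables with pmf ≤ p_obs
p-value (two-sided) = 0.70639
At α=0.05: p ≥ α → fail to reject H₀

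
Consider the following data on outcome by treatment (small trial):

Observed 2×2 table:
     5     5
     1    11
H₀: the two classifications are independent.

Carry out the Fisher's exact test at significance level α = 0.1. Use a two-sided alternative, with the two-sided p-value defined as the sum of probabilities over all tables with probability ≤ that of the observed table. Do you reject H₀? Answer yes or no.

reject H₀: yes

Margins: r₁=10, r₂=12, c₁=6, c₂=16, n=22
p_obs = C(10,5)·C(12,1)/C(22,6); sum pmf over tables with pmf ≤ p_obs
p-value (two-sided) = 0.05573
At α=0.1: p < α → reject H₀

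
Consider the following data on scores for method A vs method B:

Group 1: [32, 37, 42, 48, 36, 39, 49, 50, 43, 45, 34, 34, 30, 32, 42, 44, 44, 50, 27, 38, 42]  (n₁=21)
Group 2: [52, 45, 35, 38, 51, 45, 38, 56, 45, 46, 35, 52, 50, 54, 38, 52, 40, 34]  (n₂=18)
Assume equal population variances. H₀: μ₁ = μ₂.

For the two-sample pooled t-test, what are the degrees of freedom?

df = n₁ + n₂ − 2 = 21 + 18 − 2 = 37

degrees of freedom = 37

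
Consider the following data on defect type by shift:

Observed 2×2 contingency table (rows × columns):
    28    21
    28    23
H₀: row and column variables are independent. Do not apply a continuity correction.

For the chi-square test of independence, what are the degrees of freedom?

degrees of freedom = 1

df = (r−1)(c−1) = (2−1)·(2−1) = 1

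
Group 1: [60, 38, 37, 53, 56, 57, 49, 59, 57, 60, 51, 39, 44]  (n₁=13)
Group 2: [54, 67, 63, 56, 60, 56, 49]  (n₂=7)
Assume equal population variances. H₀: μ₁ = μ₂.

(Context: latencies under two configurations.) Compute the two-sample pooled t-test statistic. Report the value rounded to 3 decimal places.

test statistic = -1.931

x̄₁=50.769, s₁=8.604, n₁=13
x̄₂=57.857, s₂=5.984, n₂=7
s_p² = [12·8.604² + 6·5.984²]/18 = 61.2869
SE = √(s_p²·(1/13+1/7)) = 3.6701
t = (50.769−57.857)/3.6701 = -1.9313
df = 18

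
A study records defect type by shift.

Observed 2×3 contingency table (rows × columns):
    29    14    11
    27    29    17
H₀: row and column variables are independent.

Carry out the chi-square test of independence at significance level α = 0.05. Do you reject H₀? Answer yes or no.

Row totals [54, 73], col totals [56, 43, 28], n=127
χ² = (29−23.81)²/23.81 + (14−18.28)²/18.28 + (11−11.91)²/11.91 + (27−32.19)²/32.19 + (29−24.72)²/24.72 + (17−16.09)²/16.09 = 3.8330
df = 2
p-value (upper-tail) = 0.14712
At α=0.05: p ≥ α → fail to reject H₀

reject H₀: no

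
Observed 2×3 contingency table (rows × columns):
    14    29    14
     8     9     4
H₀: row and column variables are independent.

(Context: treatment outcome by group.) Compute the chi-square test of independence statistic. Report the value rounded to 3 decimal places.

Row totals [57, 21], col totals [22, 38, 18], n=78
χ² = (14−16.08)²/16.08 + (29−27.77)²/27.77 + (14−13.15)²/13.15 + (8−5.92)²/5.92 + (9−10.23)²/10.23 + (4−4.85)²/4.85 = 1.4014
df = 2

test statistic = 1.401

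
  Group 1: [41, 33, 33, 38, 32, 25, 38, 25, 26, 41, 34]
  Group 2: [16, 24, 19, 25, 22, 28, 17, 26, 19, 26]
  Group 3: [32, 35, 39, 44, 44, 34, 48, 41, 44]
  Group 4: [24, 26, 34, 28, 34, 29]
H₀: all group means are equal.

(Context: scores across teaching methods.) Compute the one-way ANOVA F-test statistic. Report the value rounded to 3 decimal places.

Group means [33.27, 22.20, 40.11, 29.17], grand mean 31.222
SSB = Σnᵢ(x̄ᵢ−x̄)² = 1596.718; SSW = ΣΣ(x−x̄ᵢ)² = 839.504
MSB = 1596.718/3 = 532.2394; MSW = 839.504/32 = 26.2345
F = MSB/MSW = 20.2878
df = (3, 32)

test statistic = 20.288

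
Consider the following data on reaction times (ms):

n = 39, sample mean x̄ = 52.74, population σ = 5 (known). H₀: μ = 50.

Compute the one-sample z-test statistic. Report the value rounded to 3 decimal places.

test statistic = 3.422

SE = σ/√n = 5/√39 = 0.8006
z = (x̄−μ₀)/SE = (52.74−50)/0.8006 = 3.4223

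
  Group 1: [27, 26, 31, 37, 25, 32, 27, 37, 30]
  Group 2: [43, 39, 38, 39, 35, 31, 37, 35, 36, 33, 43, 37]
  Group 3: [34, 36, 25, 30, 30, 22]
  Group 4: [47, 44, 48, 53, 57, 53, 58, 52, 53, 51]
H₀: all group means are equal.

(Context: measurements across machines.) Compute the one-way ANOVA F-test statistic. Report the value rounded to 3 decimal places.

Group means [30.22, 37.17, 29.50, 51.60], grand mean 38.135
SSB = Σnᵢ(x̄ᵢ−x̄)² = 2835.202; SSW = ΣΣ(x−x̄ᵢ)² = 611.122
MSB = 2835.202/3 = 945.0674; MSW = 611.122/33 = 18.5189
F = MSB/MSW = 51.0327
df = (3, 33)

test statistic = 51.033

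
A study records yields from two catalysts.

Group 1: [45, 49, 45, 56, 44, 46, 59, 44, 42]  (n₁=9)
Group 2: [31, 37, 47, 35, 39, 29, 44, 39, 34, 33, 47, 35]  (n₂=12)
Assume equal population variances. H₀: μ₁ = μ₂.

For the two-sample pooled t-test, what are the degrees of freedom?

df = n₁ + n₂ − 2 = 9 + 12 − 2 = 19

degrees of freedom = 19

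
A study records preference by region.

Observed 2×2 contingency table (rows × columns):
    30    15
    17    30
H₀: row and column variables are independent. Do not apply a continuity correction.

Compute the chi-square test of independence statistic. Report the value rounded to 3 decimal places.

Row totals [45, 47], col totals [47, 45], n=92
χ² = (30−22.99)²/22.99 + (15−22.01)²/22.01 + (17−24.01)²/24.01 + (30−22.99)²/22.99 = 8.5563
df = 1

test statistic = 8.556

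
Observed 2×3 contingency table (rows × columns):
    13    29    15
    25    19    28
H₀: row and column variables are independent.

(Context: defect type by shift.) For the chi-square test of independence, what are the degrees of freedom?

degrees of freedom = 2

df = (r−1)(c−1) = (2−1)·(3−1) = 2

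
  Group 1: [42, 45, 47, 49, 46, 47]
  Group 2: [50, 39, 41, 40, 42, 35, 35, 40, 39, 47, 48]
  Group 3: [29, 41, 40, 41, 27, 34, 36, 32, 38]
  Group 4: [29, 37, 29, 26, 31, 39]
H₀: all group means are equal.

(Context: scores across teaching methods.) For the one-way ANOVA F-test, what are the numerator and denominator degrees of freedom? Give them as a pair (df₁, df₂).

degrees of freedom = [3, 28]

k = 4 groups, N = 32 total
df = (k−1, N−k) = (4−1, 32−4) = (3, 28)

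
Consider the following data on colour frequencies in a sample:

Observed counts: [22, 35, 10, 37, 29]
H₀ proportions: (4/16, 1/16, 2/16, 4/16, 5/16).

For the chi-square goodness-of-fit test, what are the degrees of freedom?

degrees of freedom = 4

df = k − 1 = 5 − 1 = 4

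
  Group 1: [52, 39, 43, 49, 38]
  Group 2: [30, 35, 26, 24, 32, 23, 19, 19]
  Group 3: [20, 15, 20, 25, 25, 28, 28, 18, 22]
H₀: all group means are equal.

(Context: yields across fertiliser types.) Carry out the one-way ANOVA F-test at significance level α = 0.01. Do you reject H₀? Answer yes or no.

reject H₀: yes

Group means [44.20, 26.00, 22.33], grand mean 28.636
SSB = Σnᵢ(x̄ᵢ−x̄)² = 1624.291; SSW = ΣΣ(x−x̄ᵢ)² = 556.800
MSB = 1624.291/2 = 812.1455; MSW = 556.800/19 = 29.3053
F = MSB/MSW = 27.7133
df = (2, 19)
p-value (upper-tail) = 0.00000
At α=0.01: p < α → reject H₀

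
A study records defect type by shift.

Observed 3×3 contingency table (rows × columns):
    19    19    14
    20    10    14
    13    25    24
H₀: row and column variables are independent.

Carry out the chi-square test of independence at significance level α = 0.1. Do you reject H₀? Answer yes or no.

reject H₀: yes

Row totals [52, 44, 62], col totals [52, 54, 52], n=158
χ² = (19−17.11)²/17.11 + (19−17.77)²/17.77 + (14−17.11)²/17.11 + (20−14.48)²/14.48 + (10−15.04)²/15.04 + (14−14.48)²/14.48 + (13−20.41)²/20.41 + (25−21.19)²/21.19 + (24−20.41)²/20.41 = 8.6722
df = 4
p-value (upper-tail) = 0.06984
At α=0.1: p < α → reject H₀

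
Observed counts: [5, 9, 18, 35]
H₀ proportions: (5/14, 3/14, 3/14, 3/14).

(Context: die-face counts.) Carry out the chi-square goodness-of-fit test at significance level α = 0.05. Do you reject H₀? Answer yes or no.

n = 67; E_i = n·p_i = [23.93, 14.36, 14.36, 14.36]
χ² = (5−23.93)²/23.93 + (9−14.36)²/14.36 + (18−14.36)²/14.36 + (35−14.36)²/14.36 = 47.5771
df = 3
p-value (upper-tail) = 0.00000
At α=0.05: p < α → reject H₀

reject H₀: yes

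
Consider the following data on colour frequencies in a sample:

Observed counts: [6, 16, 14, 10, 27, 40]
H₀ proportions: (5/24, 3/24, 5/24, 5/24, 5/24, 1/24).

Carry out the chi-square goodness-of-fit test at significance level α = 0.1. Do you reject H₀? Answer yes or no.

reject H₀: yes

n = 113; E_i = n·p_i = [23.54, 14.12, 23.54, 23.54, 23.54, 4.71]
χ² = (6−23.54)²/23.54 + (16−14.12)²/14.12 + (14−23.54)²/23.54 + (10−23.54)²/23.54 + (27−23.54)²/23.54 + (40−4.71)²/4.71 = 290.0159
df = 5
p-value (upper-tail) = 0.00000
At α=0.1: p < α → reject H₀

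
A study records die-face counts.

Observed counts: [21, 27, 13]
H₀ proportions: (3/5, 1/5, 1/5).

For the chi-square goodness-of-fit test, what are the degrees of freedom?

degrees of freedom = 2

df = k − 1 = 3 − 1 = 2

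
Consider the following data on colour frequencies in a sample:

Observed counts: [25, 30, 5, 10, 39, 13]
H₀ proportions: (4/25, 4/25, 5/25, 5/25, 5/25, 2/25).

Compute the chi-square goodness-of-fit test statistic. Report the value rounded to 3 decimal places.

n = 122; E_i = n·p_i = [19.52, 19.52, 24.40, 24.40, 24.40, 9.76]
χ² = (25−19.52)²/19.52 + (30−19.52)²/19.52 + (5−24.40)²/24.40 + (10−24.40)²/24.40 + (39−24.40)²/24.40 + (13−9.76)²/9.76 = 40.8996
df = 5

test statistic = 40.900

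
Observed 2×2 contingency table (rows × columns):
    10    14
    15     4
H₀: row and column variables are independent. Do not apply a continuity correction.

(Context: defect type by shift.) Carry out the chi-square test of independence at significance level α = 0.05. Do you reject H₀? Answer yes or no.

Row totals [24, 19], col totals [25, 18], n=43
χ² = (10−13.95)²/13.95 + (14−10.05)²/10.05 + (15−11.05)²/11.05 + (4−7.95)²/7.95 = 6.0560
df = 1
p-value (upper-tail) = 0.01386
At α=0.05: p < α → reject H₀

reject H₀: yes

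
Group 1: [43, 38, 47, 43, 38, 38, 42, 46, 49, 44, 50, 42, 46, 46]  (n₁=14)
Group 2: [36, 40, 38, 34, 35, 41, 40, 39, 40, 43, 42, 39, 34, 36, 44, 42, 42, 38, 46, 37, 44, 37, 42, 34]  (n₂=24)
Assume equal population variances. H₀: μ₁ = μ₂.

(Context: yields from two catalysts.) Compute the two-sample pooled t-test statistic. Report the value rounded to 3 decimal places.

test statistic = 3.625

x̄₁=43.714, s₁=3.911, n₁=14
x̄₂=39.292, s₂=3.458, n₂=24
s_p² = [13·3.911² + 23·3.458²]/36 = 13.1615
SE = √(s_p²·(1/14+1/24)) = 1.2200
t = (43.714−39.292)/1.2200 = 3.6250
df = 36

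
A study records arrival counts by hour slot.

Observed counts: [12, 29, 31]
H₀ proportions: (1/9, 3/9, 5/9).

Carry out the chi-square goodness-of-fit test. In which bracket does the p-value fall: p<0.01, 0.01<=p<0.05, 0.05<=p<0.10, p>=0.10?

n = 72; E_i = n·p_i = [8.00, 24.00, 40.00]
χ² = (12−8.00)²/8.00 + (29−24.00)²/24.00 + (31−40.00)²/40.00 = 5.0667
df = 2
p-value (upper-tail) = 0.07939
→ bracket: 0.05<=p<0.10

p-value bracket: 0.05<=p<0.10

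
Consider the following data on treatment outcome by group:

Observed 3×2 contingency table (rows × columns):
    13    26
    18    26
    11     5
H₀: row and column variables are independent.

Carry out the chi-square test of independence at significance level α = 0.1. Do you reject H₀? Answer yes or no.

Row totals [39, 44, 16], col totals [42, 57], n=99
χ² = (13−16.55)²/16.55 + (26−22.45)²/22.45 + (18−18.67)²/18.67 + (26−25.33)²/25.33 + (11−6.79)²/6.79 + (5−9.21)²/9.21 = 5.9006
df = 2
p-value (upper-tail) = 0.05232
At α=0.1: p < α → reject H₀

reject H₀: yes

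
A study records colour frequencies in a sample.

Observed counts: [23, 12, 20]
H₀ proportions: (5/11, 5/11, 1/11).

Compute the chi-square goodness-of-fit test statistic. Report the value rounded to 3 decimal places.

test statistic = 51.920

n = 55; E_i = n·p_i = [25.00, 25.00, 5.00]
χ² = (23−25.00)²/25.00 + (12−25.00)²/25.00 + (20−5.00)²/5.00 = 51.9200
df = 2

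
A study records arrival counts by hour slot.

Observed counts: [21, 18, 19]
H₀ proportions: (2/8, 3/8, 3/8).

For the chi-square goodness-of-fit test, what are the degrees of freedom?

df = k − 1 = 3 − 1 = 2

degrees of freedom = 2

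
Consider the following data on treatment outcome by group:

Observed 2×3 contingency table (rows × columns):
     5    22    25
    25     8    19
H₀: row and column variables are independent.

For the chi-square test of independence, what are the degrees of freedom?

df = (r−1)(c−1) = (2−1)·(3−1) = 2

degrees of freedom = 2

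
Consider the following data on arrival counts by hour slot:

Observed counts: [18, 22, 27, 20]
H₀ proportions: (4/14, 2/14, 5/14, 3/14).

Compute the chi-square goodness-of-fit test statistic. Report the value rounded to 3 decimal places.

test statistic = 9.895

n = 87; E_i = n·p_i = [24.86, 12.43, 31.07, 18.64]
χ² = (18−24.86)²/24.86 + (22−12.43)²/12.43 + (27−31.07)²/31.07 + (20−18.64)²/18.64 = 9.8950
df = 3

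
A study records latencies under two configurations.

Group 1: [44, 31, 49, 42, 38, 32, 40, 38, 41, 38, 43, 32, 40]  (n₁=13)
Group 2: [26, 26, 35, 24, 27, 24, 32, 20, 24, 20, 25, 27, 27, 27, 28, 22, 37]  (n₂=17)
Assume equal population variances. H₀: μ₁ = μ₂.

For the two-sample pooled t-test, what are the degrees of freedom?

df = n₁ + n₂ − 2 = 13 + 17 − 2 = 28

degrees of freedom = 28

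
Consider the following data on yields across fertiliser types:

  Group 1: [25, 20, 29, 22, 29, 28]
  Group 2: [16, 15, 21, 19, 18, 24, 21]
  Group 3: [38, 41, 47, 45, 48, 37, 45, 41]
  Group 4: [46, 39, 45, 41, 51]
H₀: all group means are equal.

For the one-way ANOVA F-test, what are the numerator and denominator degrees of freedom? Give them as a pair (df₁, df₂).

degrees of freedom = [3, 22]

k = 4 groups, N = 26 total
df = (k−1, N−k) = (4−1, 26−4) = (3, 22)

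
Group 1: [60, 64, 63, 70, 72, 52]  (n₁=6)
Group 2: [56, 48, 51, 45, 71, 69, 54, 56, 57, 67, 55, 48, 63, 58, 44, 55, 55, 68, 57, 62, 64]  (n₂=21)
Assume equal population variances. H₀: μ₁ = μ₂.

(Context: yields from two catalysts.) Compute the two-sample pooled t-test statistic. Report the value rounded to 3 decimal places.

x̄₁=63.500, s₁=7.204, n₁=6
x̄₂=57.286, s₂=7.760, n₂=21
s_p² = [5·7.204² + 20·7.760²]/25 = 58.5514
SE = √(s_p²·(1/6+1/21)) = 3.5421
t = (63.500−57.286)/3.5421 = 1.7544
df = 25

test statistic = 1.754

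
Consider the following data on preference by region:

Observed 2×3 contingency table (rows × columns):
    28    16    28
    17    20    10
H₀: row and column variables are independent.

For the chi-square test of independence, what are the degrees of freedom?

degrees of freedom = 2

df = (r−1)(c−1) = (2−1)·(3−1) = 2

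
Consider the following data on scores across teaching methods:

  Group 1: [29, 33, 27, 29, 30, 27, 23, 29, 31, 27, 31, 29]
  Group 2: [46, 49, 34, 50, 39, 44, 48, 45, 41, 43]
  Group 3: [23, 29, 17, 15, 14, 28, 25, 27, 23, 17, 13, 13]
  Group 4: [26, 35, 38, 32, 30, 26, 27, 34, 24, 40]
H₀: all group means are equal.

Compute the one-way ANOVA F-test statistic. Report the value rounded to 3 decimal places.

Group means [28.75, 43.90, 20.33, 31.20], grand mean 30.455
SSB = Σnᵢ(x̄ᵢ−x̄)² = 3077.492; SSW = ΣΣ(x−x̄ᵢ)² = 973.417
MSB = 3077.492/3 = 1025.8308; MSW = 973.417/40 = 24.3354
F = MSB/MSW = 42.1538
df = (3, 40)

test statistic = 42.154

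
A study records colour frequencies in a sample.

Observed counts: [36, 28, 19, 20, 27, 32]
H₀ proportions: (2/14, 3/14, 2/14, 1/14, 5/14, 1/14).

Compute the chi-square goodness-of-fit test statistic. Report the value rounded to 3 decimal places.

n = 162; E_i = n·p_i = [23.14, 34.71, 23.14, 11.57, 57.86, 11.57]
χ² = (36−23.14)²/23.14 + (28−34.71)²/34.71 + (19−23.14)²/23.14 + (20−11.57)²/11.57 + (27−57.86)²/57.86 + (32−11.57)²/11.57 = 67.8449
df = 5

test statistic = 67.845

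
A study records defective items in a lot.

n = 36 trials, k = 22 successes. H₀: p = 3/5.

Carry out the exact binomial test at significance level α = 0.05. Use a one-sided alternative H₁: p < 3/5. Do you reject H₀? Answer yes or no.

reject H₀: no

Exact binomial: n=36, k=22, p₀=3/5=0.6000
P(X≤22) from Σ C(n,i)·p₀^i·(1−p₀)^(n−i)
p-value (one-sided, H₁ less) = 0.61602
At α=0.05: p ≥ α → fail to reject H₀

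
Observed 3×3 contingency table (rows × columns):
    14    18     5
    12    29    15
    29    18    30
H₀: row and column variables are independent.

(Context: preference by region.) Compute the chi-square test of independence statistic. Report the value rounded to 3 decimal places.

test statistic = 16.964

Row totals [37, 56, 77], col totals [55, 65, 50], n=170
χ² = (14−11.97)²/11.97 + (18−14.15)²/14.15 + (5−10.88)²/10.88 + (12−18.12)²/18.12 + (29−21.41)²/21.41 + (15−16.47)²/16.47 + (29−24.91)²/24.91 + (18−29.44)²/29.44 + (30−22.65)²/22.65 = 16.9637
df = 4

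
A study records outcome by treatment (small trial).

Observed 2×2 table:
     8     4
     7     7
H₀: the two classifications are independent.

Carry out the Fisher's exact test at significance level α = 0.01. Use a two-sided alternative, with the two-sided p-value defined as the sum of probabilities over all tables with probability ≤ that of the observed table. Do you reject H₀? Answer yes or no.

Margins: r₁=12, r₂=14, c₁=15, c₂=11, n=26
p_obs = C(12,8)·C(14,7)/C(26,15); sum pmf over tables with pmf ≤ p_obs
p-value (two-sided) = 0.45274
At α=0.01: p ≥ α → fail to reject H₀

reject H₀: no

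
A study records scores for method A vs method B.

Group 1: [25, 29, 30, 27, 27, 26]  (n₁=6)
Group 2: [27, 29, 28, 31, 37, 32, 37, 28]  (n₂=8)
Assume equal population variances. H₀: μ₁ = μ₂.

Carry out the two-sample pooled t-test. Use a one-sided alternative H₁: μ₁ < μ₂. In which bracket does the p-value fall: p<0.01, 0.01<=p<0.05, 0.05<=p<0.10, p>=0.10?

x̄₁=27.333, s₁=1.862, n₁=6
x̄₂=31.125, s₂=3.980, n₂=8
s_p² = [5·1.862² + 7·3.980²]/12 = 10.6840
SE = √(s_p²·(1/6+1/8)) = 1.7653
t = (27.333−31.125)/1.7653 = -2.1479
df = 12
p-value (one-sided, H₁ less) = 0.02642
→ bracket: 0.01<=p<0.05

p-value bracket: 0.01<=p<0.05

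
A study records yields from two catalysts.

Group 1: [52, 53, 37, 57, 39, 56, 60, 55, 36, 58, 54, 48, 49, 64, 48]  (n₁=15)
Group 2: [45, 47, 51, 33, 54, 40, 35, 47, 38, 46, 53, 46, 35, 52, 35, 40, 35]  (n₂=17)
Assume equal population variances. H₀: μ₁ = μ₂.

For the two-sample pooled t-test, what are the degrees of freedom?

df = n₁ + n₂ − 2 = 15 + 17 − 2 = 30

degrees of freedom = 30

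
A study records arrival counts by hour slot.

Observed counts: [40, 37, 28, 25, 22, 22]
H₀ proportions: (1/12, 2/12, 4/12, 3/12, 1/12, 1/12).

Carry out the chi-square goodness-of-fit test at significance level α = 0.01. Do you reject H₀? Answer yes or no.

n = 174; E_i = n·p_i = [14.50, 29.00, 58.00, 43.50, 14.50, 14.50]
χ² = (40−14.50)²/14.50 + (37−29.00)²/29.00 + (28−58.00)²/58.00 + (25−43.50)²/43.50 + (22−14.50)²/14.50 + (22−14.50)²/14.50 = 78.1954
df = 5
p-value (upper-tail) = 0.00000
At α=0.01: p < α → reject H₀

reject H₀: yes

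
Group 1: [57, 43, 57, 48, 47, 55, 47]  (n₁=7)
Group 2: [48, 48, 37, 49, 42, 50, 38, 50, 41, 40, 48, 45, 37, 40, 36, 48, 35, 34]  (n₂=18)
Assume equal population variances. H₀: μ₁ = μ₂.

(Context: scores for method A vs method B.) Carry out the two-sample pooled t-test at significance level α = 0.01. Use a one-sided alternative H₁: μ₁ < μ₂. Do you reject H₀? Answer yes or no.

reject H₀: no

x̄₁=50.571, s₁=5.653, n₁=7
x̄₂=42.556, s₂=5.680, n₂=18
s_p² = [6·5.653² + 17·5.680²]/23 = 32.1808
SE = √(s_p²·(1/7+1/18)) = 2.5269
t = (50.571−42.556)/2.5269 = 3.1723
df = 23
p-value (one-sided, H₁ less) = 0.99787
At α=0.01: p ≥ α → fail to reject H₀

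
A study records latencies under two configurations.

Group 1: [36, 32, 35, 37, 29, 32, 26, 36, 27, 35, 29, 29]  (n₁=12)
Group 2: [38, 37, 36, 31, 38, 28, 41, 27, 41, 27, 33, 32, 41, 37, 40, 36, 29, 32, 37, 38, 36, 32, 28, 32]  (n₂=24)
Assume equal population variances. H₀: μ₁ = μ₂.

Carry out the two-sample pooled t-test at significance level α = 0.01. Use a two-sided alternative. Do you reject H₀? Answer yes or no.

reject H₀: no

x̄₁=31.917, s₁=3.848, n₁=12
x̄₂=34.458, s₂=4.597, n₂=24
s_p² = [11·3.848² + 23·4.597²]/34 = 19.0846
SE = √(s_p²·(1/12+1/24)) = 1.5445
t = (31.917−34.458)/1.5445 = -1.6456
df = 34
p-value (two-sided) = 0.10906
At α=0.01: p ≥ α → fail to reject H₀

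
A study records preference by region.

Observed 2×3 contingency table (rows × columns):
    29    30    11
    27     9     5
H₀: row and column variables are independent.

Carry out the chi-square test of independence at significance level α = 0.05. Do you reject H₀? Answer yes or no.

reject H₀: yes

Row totals [70, 41], col totals [56, 39, 16], n=111
χ² = (29−35.32)²/35.32 + (30−24.59)²/24.59 + (11−10.09)²/10.09 + (27−20.68)²/20.68 + (9−14.41)²/14.41 + (5−5.91)²/5.91 = 6.4959
df = 2
p-value (upper-tail) = 0.03885
At α=0.05: p < α → reject H₀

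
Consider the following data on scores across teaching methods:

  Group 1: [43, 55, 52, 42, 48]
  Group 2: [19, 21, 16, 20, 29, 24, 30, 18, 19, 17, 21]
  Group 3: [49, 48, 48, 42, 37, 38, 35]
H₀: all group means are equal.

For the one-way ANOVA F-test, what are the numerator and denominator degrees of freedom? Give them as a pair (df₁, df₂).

degrees of freedom = [2, 20]

k = 3 groups, N = 23 total
df = (k−1, N−k) = (3−1, 23−3) = (2, 20)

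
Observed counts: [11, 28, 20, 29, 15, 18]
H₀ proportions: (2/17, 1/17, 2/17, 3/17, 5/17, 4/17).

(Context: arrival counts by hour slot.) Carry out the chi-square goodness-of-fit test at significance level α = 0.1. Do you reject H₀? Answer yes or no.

reject H₀: yes

n = 121; E_i = n·p_i = [14.24, 7.12, 14.24, 21.35, 35.59, 28.47]
χ² = (11−14.24)²/14.24 + (28−7.12)²/7.12 + (20−14.24)²/14.24 + (29−21.35)²/21.35 + (15−35.59)²/35.59 + (18−28.47)²/28.47 = 82.8361
df = 5
p-value (upper-tail) = 0.00000
At α=0.1: p < α → reject H₀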